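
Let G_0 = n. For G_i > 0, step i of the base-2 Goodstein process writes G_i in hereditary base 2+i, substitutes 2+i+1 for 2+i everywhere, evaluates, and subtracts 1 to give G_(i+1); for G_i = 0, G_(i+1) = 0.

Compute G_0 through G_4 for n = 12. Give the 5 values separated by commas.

12, 107, 1065, 15685, 280019

i=0: 12 = 2^(2 + 1) + 2^2 (b=2); 2→3: 3^(3 + 1) + 3^3 = 108; 108−1 = 107
i=1: 107 = 3^(3 + 1) + 2·3^2 + 2·3 + 2 (b=3); 3→4: 4^(4 + 1) + 2·4^2 + 2·4 + 2 = 1066; 1066−1 = 1065
i=2: 1065 = 4^(4 + 1) + 2·4^2 + 2·4 + 1 (b=4); 4→5: 5^(5 + 1) + 2·5^2 + 2·5 + 1 = 15686; 15686−1 = 15685
i=3: 15685 = 5^(5 + 1) + 2·5^2 + 2·5 (b=5); 5→6: 6^(6 + 1) + 2·6^2 + 2·6 = 280020; 280020−1 = 280019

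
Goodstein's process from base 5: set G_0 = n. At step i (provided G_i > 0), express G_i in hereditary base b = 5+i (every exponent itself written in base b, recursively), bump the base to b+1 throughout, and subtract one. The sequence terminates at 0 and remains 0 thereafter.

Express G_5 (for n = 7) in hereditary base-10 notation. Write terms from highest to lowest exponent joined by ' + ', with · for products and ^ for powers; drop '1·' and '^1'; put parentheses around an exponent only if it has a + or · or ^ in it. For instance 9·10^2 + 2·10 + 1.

G_0=7  [base 5] 5 + 2  →[5↦6]→  6 + 2 = 8  −1 ⇒ G_1=7
G_1=7  [base 6] 6 + 1  →[6↦7]→  7 + 1 = 8  −1 ⇒ G_2=7
G_2=7  [base 7] 7  →[7↦8]→  8 = 8  −1 ⇒ G_3=7
G_3=7  [base 8] 7  →[8↦9]→  7 = 7  −1 ⇒ G_4=6
G_4=6  [base 9] 6  →[9↦10]→  6 = 6  −1 ⇒ G_5=5

5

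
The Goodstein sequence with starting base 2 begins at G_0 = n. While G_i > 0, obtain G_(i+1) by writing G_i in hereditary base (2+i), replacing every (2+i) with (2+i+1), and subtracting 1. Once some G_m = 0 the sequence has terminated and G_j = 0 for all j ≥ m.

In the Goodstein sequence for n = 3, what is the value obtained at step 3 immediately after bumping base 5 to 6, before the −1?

(0) 3|_2 = 2 + 1 ↦ 3 + 1|_3 = 4 ⇒ 3
(1) 3|_3 = 3 ↦ 4|_4 = 4 ⇒ 3
(2) 3|_4 = 3 ↦ 3|_5 = 3 ⇒ 2
(3) 2|_5 = 2 ↦ 2|_6 = 2 ⇒ 1

2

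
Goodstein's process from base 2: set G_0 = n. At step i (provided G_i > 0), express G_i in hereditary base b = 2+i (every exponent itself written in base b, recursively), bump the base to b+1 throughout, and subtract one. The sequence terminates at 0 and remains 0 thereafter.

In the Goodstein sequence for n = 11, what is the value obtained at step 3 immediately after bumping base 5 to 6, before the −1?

[0] 11 ≡ 2^(2 + 1) + 2 + 1 (base 2). Lift 3: 85. −1: 84.
[1] 84 ≡ 3^(3 + 1) + 3 (base 3). Lift 4: 1028. −1: 1027.
[2] 1027 ≡ 4^(4 + 1) + 3 (base 4). Lift 5: 15628. −1: 15627.

279938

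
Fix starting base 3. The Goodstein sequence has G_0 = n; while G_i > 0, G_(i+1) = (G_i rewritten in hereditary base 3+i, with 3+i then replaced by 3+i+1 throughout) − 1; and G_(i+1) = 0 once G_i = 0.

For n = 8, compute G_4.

11

8 —HB3→ 2·3 + 2 —bump→ 2·4 + 2 = 10 —(−1)→ 9
9 —HB4→ 2·4 + 1 —bump→ 2·5 + 1 = 11 —(−1)→ 10
10 —HB5→ 2·5 —bump→ 2·6 = 12 —(−1)→ 11
11 —HB6→ 6 + 5 —bump→ 7 + 5 = 12 —(−1)→ 11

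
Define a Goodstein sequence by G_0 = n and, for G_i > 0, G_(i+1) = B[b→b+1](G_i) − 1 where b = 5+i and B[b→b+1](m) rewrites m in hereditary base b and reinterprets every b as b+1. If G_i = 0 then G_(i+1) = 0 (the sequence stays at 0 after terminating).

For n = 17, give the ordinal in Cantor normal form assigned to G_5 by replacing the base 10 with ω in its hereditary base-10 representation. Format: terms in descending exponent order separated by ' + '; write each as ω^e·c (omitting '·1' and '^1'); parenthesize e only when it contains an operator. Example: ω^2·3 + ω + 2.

17 —HB5→ 3·5 + 2 —bump→ 3·6 + 2 = 20 —(−1)→ 19
19 —HB6→ 3·6 + 1 —bump→ 3·7 + 1 = 22 —(−1)→ 21
21 —HB7→ 3·7 —bump→ 3·8 = 24 —(−1)→ 23
23 —HB8→ 2·8 + 7 —bump→ 2·9 + 7 = 25 —(−1)→ 24
24 —HB9→ 2·9 + 6 —bump→ 2·10 + 6 = 26 —(−1)→ 25
25 —HB10→ 2·10 + 5 —bump→ 2·11 + 5 = 27 —(−1)→ 26

ω·2 + 5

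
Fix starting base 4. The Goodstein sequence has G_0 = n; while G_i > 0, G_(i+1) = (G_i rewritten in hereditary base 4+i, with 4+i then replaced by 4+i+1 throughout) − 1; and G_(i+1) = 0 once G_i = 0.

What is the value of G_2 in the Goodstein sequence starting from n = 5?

5

[0] 5 ≡ 4 + 1 (base 4). Lift 5: 6. −1: 5.
[1] 5 ≡ 5 (base 5). Lift 6: 6. −1: 5.
[2] 5 ≡ 5 (base 6). Lift 7: 5. −1: 4.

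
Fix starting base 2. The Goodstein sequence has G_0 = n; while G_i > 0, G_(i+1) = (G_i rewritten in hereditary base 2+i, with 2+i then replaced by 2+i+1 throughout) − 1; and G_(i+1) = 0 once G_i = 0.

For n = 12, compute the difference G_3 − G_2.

i=0: 12 = 2^(2 + 1) + 2^2 (b=2); 2→3: 3^(3 + 1) + 3^3 = 108; 108−1 = 107
i=1: 107 = 3^(3 + 1) + 2·3^2 + 2·3 + 2 (b=3); 3→4: 4^(4 + 1) + 2·4^2 + 2·4 + 2 = 1066; 1066−1 = 1065
i=2: 1065 = 4^(4 + 1) + 2·4^2 + 2·4 + 1 (b=4); 4→5: 5^(5 + 1) + 2·5^2 + 2·5 + 1 = 15686; 15686−1 = 15685

14620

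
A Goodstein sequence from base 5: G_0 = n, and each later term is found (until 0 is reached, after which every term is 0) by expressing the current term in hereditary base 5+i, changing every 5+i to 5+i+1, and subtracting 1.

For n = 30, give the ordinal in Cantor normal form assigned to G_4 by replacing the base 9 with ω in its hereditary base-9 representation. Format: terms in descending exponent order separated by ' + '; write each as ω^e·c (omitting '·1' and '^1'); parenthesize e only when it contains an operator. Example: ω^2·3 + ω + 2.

(0) 30|_5 = 5^2 + 5 ↦ 6^2 + 6|_6 = 42 ⇒ 41
(1) 41|_6 = 6^2 + 5 ↦ 7^2 + 5|_7 = 54 ⇒ 53
(2) 53|_7 = 7^2 + 4 ↦ 8^2 + 4|_8 = 68 ⇒ 67
(3) 67|_8 = 8^2 + 3 ↦ 9^2 + 3|_9 = 84 ⇒ 83
(4) 83|_9 = 9^2 + 2 ↦ 10^2 + 2|_10 = 102 ⇒ 101

ω^2 + 2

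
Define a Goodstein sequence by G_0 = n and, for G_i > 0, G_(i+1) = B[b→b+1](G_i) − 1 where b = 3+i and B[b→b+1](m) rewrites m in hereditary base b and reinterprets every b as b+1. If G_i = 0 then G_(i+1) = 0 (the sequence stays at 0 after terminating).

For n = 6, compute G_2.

base 3: 6 = 2·3; at 4: 2·4 = 8; next = 7
base 4: 7 = 4 + 3; at 5: 5 + 3 = 8; next = 7
base 5: 7 = 5 + 2; at 6: 6 + 2 = 8; next = 7

7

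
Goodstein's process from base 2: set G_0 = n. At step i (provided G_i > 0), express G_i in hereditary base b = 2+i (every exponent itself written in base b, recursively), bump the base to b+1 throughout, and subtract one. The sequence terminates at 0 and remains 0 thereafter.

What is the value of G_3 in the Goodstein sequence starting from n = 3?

base 2: 3 = 2 + 1; at 3: 3 + 1 = 4; next = 3
base 3: 3 = 3; at 4: 4 = 4; next = 3
base 4: 3 = 3; at 5: 3 = 3; next = 2
base 5: 2 = 2; at 6: 2 = 2; next = 1

2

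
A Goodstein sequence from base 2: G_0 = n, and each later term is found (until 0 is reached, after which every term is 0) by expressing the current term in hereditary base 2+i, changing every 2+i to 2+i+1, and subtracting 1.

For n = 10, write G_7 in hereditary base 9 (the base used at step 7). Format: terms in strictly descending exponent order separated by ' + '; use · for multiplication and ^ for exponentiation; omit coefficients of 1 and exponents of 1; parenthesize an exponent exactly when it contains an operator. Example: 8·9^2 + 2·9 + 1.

5·9^9 + 5·9^5 + 5·9^4 + 5·9^3 + 5·9^2 + 5·9 + 2

10 —HB2→ 2^(2 + 1) + 2 —bump→ 3^(3 + 1) + 3 = 84 —(−1)→ 83
83 —HB3→ 3^(3 + 1) + 2 —bump→ 4^(4 + 1) + 2 = 1026 —(−1)→ 1025
1025 —HB4→ 4^(4 + 1) + 1 —bump→ 5^(5 + 1) + 1 = 15626 —(−1)→ 15625
15625 —HB5→ 5^(5 + 1) —bump→ 6^(6 + 1) = 279936 —(−1)→ 279935
279935 —HB6→ 5·6^6 + 5·6^5 + 5·6^4 + 5·6^3 + 5·6^2 + 5·6 + 5 —bump→ 5·7^7 + 5·7^5 + 5·7^4 + 5·7^3 + 5·7^2 + 5·7 + 5 = 4215755 —(−1)→ 4215754
4215754 —HB7→ 5·7^7 + 5·7^5 + 5·7^4 + 5·7^3 + 5·7^2 + 5·7 + 4 —bump→ 5·8^8 + 5·8^5 + 5·8^4 + 5·8^3 + 5·8^2 + 5·8 + 4 = 84073324 —(−1)→ 84073323
84073323 —HB8→ 5·8^8 + 5·8^5 + 5·8^4 + 5·8^3 + 5·8^2 + 5·8 + 3 —bump→ 5·9^9 + 5·9^5 + 5·9^4 + 5·9^3 + 5·9^2 + 5·9 + 3 = 1937434593 —(−1)→ 1937434592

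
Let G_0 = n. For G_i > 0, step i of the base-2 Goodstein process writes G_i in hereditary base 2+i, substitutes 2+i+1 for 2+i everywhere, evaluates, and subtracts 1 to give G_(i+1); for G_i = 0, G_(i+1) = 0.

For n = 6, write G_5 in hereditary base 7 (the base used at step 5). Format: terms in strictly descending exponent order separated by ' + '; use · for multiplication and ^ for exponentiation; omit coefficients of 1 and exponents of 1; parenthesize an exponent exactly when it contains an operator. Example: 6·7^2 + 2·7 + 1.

[0] 6 ≡ 2^2 + 2 (base 2). Lift 3: 30. −1: 29.
[1] 29 ≡ 3^3 + 2 (base 3). Lift 4: 258. −1: 257.
[2] 257 ≡ 4^4 + 1 (base 4). Lift 5: 3126. −1: 3125.
[3] 3125 ≡ 5^5 (base 5). Lift 6: 46656. −1: 46655.
[4] 46655 ≡ 5·6^5 + 5·6^4 + 5·6^3 + 5·6^2 + 5·6 + 5 (base 6). Lift 7: 98040. −1: 98039.
[5] 98039 ≡ 5·7^5 + 5·7^4 + 5·7^3 + 5·7^2 + 5·7 + 4 (base 7). Lift 8: 187244. −1: 187243.

5·7^5 + 5·7^4 + 5·7^3 + 5·7^2 + 5·7 + 4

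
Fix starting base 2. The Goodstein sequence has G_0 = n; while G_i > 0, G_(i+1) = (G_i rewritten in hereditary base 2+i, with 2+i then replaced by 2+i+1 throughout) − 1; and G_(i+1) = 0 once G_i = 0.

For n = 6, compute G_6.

base 2: 6 = 2^2 + 2; at 3: 3^3 + 3 = 30; next = 29
base 3: 29 = 3^3 + 2; at 4: 4^4 + 2 = 258; next = 257
base 4: 257 = 4^4 + 1; at 5: 5^5 + 1 = 3126; next = 3125
base 5: 3125 = 5^5; at 6: 6^6 = 46656; next = 46655
base 6: 46655 = 5·6^5 + 5·6^4 + 5·6^3 + 5·6^2 + 5·6 + 5; at 7: 5·7^5 + 5·7^4 + 5·7^3 + 5·7^2 + 5·7 + 5 = 98040; next = 98039
base 7: 98039 = 5·7^5 + 5·7^4 + 5·7^3 + 5·7^2 + 5·7 + 4; at 8: 5·8^5 + 5·8^4 + 5·8^3 + 5·8^2 + 5·8 + 4 = 187244; next = 187243
base 8: 187243 = 5·8^5 + 5·8^4 + 5·8^3 + 5·8^2 + 5·8 + 3; at 9: 5·9^5 + 5·9^4 + 5·9^3 + 5·9^2 + 5·9 + 3 = 332148; next = 332147

187243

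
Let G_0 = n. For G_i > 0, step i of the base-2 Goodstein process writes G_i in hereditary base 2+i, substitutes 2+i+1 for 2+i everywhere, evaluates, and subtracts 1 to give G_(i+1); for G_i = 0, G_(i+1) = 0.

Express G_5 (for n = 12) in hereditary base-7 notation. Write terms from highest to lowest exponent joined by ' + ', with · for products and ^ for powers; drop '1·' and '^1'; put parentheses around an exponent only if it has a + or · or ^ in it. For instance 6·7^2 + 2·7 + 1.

7^(7 + 1) + 2·7^2 + 7 + 4

[0] 12 ≡ 2^(2 + 1) + 2^2 (base 2). Lift 3: 108. −1: 107.
[1] 107 ≡ 3^(3 + 1) + 2·3^2 + 2·3 + 2 (base 3). Lift 4: 1066. −1: 1065.
[2] 1065 ≡ 4^(4 + 1) + 2·4^2 + 2·4 + 1 (base 4). Lift 5: 15686. −1: 15685.
[3] 15685 ≡ 5^(5 + 1) + 2·5^2 + 2·5 (base 5). Lift 6: 280020. −1: 280019.
[4] 280019 ≡ 6^(6 + 1) + 2·6^2 + 6 + 5 (base 6). Lift 7: 5764911. −1: 5764910.
[5] 5764910 ≡ 7^(7 + 1) + 2·7^2 + 7 + 4 (base 7). Lift 8: 134217868. −1: 134217867.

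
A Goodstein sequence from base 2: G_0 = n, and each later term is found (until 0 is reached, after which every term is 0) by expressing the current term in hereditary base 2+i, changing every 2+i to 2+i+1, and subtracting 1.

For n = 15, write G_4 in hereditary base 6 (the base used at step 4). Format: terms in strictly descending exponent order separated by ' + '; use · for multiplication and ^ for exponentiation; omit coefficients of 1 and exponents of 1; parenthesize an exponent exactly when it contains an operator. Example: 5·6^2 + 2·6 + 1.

6^(6 + 1) + 6^6 + 1

(0) 15|_2 = 2^(2 + 1) + 2^2 + 2 + 1 ↦ 3^(3 + 1) + 3^3 + 3 + 1|_3 = 112 ⇒ 111
(1) 111|_3 = 3^(3 + 1) + 3^3 + 3 ↦ 4^(4 + 1) + 4^4 + 4|_4 = 1284 ⇒ 1283
(2) 1283|_4 = 4^(4 + 1) + 4^4 + 3 ↦ 5^(5 + 1) + 5^5 + 3|_5 = 18753 ⇒ 18752
(3) 18752|_5 = 5^(5 + 1) + 5^5 + 2 ↦ 6^(6 + 1) + 6^6 + 2|_6 = 326594 ⇒ 326593
(4) 326593|_6 = 6^(6 + 1) + 6^6 + 1 ↦ 7^(7 + 1) + 7^7 + 1|_7 = 6588345 ⇒ 6588344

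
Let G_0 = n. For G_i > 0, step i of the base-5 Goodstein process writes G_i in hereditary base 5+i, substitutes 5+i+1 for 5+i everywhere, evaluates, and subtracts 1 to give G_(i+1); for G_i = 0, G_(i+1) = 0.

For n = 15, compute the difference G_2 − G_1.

i=0: 15 = 3·5 (b=5); 5→6: 3·6 = 18; 18−1 = 17
i=1: 17 = 2·6 + 5 (b=6); 6→7: 2·7 + 5 = 19; 19−1 = 18

1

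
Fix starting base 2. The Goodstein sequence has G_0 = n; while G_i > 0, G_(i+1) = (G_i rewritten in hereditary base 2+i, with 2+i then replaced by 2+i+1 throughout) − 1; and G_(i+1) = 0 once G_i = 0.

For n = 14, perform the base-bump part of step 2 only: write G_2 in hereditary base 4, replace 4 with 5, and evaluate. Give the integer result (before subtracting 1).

18751

base 2: 14 = 2^(2 + 1) + 2^2 + 2; at 3: 3^(3 + 1) + 3^3 + 3 = 111; next = 110
base 3: 110 = 3^(3 + 1) + 3^3 + 2; at 4: 4^(4 + 1) + 4^4 + 2 = 1282; next = 1281
base 4: 1281 = 4^(4 + 1) + 4^4 + 1; at 5: 5^(5 + 1) + 5^5 + 1 = 18751; next = 18750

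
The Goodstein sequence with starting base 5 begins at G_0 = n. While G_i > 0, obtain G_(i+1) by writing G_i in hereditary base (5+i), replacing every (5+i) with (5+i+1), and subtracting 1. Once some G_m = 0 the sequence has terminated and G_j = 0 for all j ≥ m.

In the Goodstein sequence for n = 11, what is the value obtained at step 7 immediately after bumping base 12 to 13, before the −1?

G_0 = 11. HB_5(11) = 2·5 + 1. Bump = 13. G_1 = 12.
G_1 = 12. HB_6(12) = 2·6. Bump = 14. G_2 = 13.
G_2 = 13. HB_7(13) = 7 + 6. Bump = 14. G_3 = 13.
G_3 = 13. HB_8(13) = 8 + 5. Bump = 14. G_4 = 13.
G_4 = 13. HB_9(13) = 9 + 4. Bump = 14. G_5 = 13.
G_5 = 13. HB_10(13) = 10 + 3. Bump = 14. G_6 = 13.
G_6 = 13. HB_11(13) = 11 + 2. Bump = 14. G_7 = 13.
G_7 = 13. HB_12(13) = 12 + 1. Bump = 14. G_8 = 13.

14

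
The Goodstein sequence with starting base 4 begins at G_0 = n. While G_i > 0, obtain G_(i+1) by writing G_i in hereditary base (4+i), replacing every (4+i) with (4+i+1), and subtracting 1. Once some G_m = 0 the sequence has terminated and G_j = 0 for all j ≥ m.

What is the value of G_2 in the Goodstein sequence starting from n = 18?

18 —HB4→ 4^2 + 2 —bump→ 5^2 + 2 = 27 —(−1)→ 26
26 —HB5→ 5^2 + 1 —bump→ 6^2 + 1 = 37 —(−1)→ 36

36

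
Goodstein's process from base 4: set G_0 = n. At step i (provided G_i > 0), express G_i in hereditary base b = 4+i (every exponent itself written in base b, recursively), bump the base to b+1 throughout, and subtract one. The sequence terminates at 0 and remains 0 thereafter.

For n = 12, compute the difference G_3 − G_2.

12 —HB4→ 3·4 —bump→ 3·5 = 15 —(−1)→ 14
14 —HB5→ 2·5 + 4 —bump→ 2·6 + 4 = 16 —(−1)→ 15
15 —HB6→ 2·6 + 3 —bump→ 2·7 + 3 = 17 —(−1)→ 16

1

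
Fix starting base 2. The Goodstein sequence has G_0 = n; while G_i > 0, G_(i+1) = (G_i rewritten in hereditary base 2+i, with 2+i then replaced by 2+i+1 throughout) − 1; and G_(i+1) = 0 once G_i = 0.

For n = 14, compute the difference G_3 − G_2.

17469

G_0=14  [base 2] 2^(2 + 1) + 2^2 + 2  →[2↦3]→  3^(3 + 1) + 3^3 + 3 = 111  −1 ⇒ G_1=110
G_1=110  [base 3] 3^(3 + 1) + 3^3 + 2  →[3↦4]→  4^(4 + 1) + 4^4 + 2 = 1282  −1 ⇒ G_2=1281
G_2=1281  [base 4] 4^(4 + 1) + 4^4 + 1  →[4↦5]→  5^(5 + 1) + 5^5 + 1 = 18751  −1 ⇒ G_3=18750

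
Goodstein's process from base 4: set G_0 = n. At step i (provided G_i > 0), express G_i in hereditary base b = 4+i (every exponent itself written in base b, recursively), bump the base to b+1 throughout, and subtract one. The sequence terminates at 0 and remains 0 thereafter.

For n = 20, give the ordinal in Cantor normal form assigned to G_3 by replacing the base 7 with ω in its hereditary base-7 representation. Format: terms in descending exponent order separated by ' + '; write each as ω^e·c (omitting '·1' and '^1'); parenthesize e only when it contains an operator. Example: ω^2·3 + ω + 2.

G_0=20  [base 4] 4^2 + 4  →[4↦5]→  5^2 + 5 = 30  −1 ⇒ G_1=29
G_1=29  [base 5] 5^2 + 4  →[5↦6]→  6^2 + 4 = 40  −1 ⇒ G_2=39
G_2=39  [base 6] 6^2 + 3  →[6↦7]→  7^2 + 3 = 52  −1 ⇒ G_3=51
G_3=51  [base 7] 7^2 + 2  →[7↦8]→  8^2 + 2 = 66  −1 ⇒ G_4=65

ω^2 + 2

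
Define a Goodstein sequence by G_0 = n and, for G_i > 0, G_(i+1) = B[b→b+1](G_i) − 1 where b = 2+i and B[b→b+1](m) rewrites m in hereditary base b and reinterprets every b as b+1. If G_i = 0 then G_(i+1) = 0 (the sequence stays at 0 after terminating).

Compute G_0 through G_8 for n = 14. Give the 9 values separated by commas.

[0] 14 ≡ 2^(2 + 1) + 2^2 + 2 (base 2). Lift 3: 111. −1: 110.
[1] 110 ≡ 3^(3 + 1) + 3^3 + 2 (base 3). Lift 4: 1282. −1: 1281.
[2] 1281 ≡ 4^(4 + 1) + 4^4 + 1 (base 4). Lift 5: 18751. −1: 18750.
[3] 18750 ≡ 5^(5 + 1) + 5^5 (base 5). Lift 6: 326592. −1: 326591.
[4] 326591 ≡ 6^(6 + 1) + 5·6^5 + 5·6^4 + 5·6^3 + 5·6^2 + 5·6 + 5 (base 6). Lift 7: 5862841. −1: 5862840.
[5] 5862840 ≡ 7^(7 + 1) + 5·7^5 + 5·7^4 + 5·7^3 + 5·7^2 + 5·7 + 4 (base 7). Lift 8: 134404972. −1: 134404971.
[6] 134404971 ≡ 8^(8 + 1) + 5·8^5 + 5·8^4 + 5·8^3 + 5·8^2 + 5·8 + 3 (base 8). Lift 9: 3487116549. −1: 3487116548.
[7] 3487116548 ≡ 9^(9 + 1) + 5·9^5 + 5·9^4 + 5·9^3 + 5·9^2 + 5·9 + 2 (base 9). Lift 10: 100000555552. −1: 100000555551.

14, 110, 1281, 18750, 326591, 5862840, 134404971, 3487116548, 100000555551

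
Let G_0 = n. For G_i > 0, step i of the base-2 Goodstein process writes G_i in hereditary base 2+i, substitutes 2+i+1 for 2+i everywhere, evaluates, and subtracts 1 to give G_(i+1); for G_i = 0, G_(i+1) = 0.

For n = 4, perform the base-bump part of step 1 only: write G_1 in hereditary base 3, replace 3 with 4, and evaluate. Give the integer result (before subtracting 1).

42

G_0 = 4. HB_2(4) = 2^2. Bump = 27. G_1 = 26.
G_1 = 26. HB_3(26) = 2·3^2 + 2·3 + 2. Bump = 42. G_2 = 41.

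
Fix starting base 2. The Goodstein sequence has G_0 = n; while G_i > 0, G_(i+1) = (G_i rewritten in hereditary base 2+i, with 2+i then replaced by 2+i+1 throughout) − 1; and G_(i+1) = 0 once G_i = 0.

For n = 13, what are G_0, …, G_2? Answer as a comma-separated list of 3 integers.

13, 108, 1279

step 0: 13 = 2^(2 + 1) + 2^2 + 1; sub 3 for 2: 3^(3 + 1) + 3^3 + 1; = 109; G_1 = 109−1 = 108
step 1: 108 = 3^(3 + 1) + 3^3; sub 4 for 3: 4^(4 + 1) + 4^4; = 1280; G_2 = 1280−1 = 1279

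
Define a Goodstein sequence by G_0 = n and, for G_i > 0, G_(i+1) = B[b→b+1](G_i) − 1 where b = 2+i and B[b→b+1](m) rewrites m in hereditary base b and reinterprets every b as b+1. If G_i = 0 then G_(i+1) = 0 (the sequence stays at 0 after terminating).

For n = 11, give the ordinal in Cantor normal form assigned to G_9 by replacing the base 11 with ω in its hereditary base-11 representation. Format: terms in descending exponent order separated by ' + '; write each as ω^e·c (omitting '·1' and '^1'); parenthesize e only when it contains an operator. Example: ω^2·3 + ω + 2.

ω^ω·7 + ω^7·7 + ω^6·7 + ω^5·7 + ω^4·7 + ω^3·7 + ω^2·7 + ω·7 + 4

base 2: 11 = 2^(2 + 1) + 2 + 1; at 3: 3^(3 + 1) + 3 + 1 = 85; next = 84
base 3: 84 = 3^(3 + 1) + 3; at 4: 4^(4 + 1) + 4 = 1028; next = 1027
base 4: 1027 = 4^(4 + 1) + 3; at 5: 5^(5 + 1) + 3 = 15628; next = 15627
base 5: 15627 = 5^(5 + 1) + 2; at 6: 6^(6 + 1) + 2 = 279938; next = 279937
base 6: 279937 = 6^(6 + 1) + 1; at 7: 7^(7 + 1) + 1 = 5764802; next = 5764801
base 7: 5764801 = 7^(7 + 1); at 8: 8^(8 + 1) = 134217728; next = 134217727
base 8: 134217727 = 7·8^8 + 7·8^7 + 7·8^6 + 7·8^5 + 7·8^4 + 7·8^3 + 7·8^2 + 7·8 + 7; at 9: 7·9^9 + 7·9^7 + 7·9^6 + 7·9^5 + 7·9^4 + 7·9^3 + 7·9^2 + 7·9 + 7 = 2749609303; next = 2749609302
base 9: 2749609302 = 7·9^9 + 7·9^7 + 7·9^6 + 7·9^5 + 7·9^4 + 7·9^3 + 7·9^2 + 7·9 + 6; at 10: 7·10^10 + 7·10^7 + 7·10^6 + 7·10^5 + 7·10^4 + 7·10^3 + 7·10^2 + 7·10 + 6 = 70077777776; next = 70077777775
base 10: 70077777775 = 7·10^10 + 7·10^7 + 7·10^6 + 7·10^5 + 7·10^4 + 7·10^3 + 7·10^2 + 7·10 + 5; at 11: 7·11^11 + 7·11^7 + 7·11^6 + 7·11^5 + 7·11^4 + 7·11^3 + 7·11^2 + 7·11 + 5 = 1997331745491; next = 1997331745490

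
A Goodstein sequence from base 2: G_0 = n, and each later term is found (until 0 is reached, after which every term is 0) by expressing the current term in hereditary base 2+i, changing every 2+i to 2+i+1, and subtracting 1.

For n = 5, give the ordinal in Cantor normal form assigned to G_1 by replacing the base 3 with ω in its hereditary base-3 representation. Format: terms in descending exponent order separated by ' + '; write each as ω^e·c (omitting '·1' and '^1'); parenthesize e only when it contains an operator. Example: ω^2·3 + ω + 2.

i=0: 5 = 2^2 + 1 (b=2); 2→3: 3^3 + 1 = 28; 28−1 = 27
i=1: 27 = 3^3 (b=3); 3→4: 4^4 = 256; 256−1 = 255

ω^ω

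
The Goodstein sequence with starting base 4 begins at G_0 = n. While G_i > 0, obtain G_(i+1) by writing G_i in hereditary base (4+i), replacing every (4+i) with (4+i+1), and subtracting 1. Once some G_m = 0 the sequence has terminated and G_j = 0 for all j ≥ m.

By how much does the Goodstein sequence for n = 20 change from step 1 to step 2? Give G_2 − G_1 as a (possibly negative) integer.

10

G_0=20  [base 4] 4^2 + 4  →[4↦5]→  5^2 + 5 = 30  −1 ⇒ G_1=29
G_1=29  [base 5] 5^2 + 4  →[5↦6]→  6^2 + 4 = 40  −1 ⇒ G_2=39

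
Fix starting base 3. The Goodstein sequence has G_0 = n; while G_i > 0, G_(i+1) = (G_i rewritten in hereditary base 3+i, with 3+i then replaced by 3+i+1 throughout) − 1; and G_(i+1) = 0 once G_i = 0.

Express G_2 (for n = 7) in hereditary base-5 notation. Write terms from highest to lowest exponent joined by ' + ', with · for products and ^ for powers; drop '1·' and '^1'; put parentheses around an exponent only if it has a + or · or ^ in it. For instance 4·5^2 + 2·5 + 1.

5 + 4

(0) 7|_3 = 2·3 + 1 ↦ 2·4 + 1|_4 = 9 ⇒ 8
(1) 8|_4 = 2·4 ↦ 2·5|_5 = 10 ⇒ 9
(2) 9|_5 = 5 + 4 ↦ 6 + 4|_6 = 10 ⇒ 9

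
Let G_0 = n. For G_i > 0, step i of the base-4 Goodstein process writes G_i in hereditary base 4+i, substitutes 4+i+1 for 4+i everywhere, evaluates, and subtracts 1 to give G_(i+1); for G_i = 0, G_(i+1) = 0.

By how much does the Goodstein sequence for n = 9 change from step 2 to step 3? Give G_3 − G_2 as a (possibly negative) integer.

0

[0] 9 ≡ 2·4 + 1 (base 4). Lift 5: 11. −1: 10.
[1] 10 ≡ 2·5 (base 5). Lift 6: 12. −1: 11.
[2] 11 ≡ 6 + 5 (base 6). Lift 7: 12. −1: 11.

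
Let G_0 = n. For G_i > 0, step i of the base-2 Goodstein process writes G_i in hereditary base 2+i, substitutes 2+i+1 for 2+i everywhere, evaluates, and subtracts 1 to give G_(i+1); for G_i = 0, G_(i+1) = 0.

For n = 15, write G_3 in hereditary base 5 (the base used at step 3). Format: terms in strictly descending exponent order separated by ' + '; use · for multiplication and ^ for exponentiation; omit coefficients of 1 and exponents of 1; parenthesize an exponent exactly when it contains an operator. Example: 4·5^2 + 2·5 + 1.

[0] 15 ≡ 2^(2 + 1) + 2^2 + 2 + 1 (base 2). Lift 3: 112. −1: 111.
[1] 111 ≡ 3^(3 + 1) + 3^3 + 3 (base 3). Lift 4: 1284. −1: 1283.
[2] 1283 ≡ 4^(4 + 1) + 4^4 + 3 (base 4). Lift 5: 18753. −1: 18752.
[3] 18752 ≡ 5^(5 + 1) + 5^5 + 2 (base 5). Lift 6: 326594. −1: 326593.

5^(5 + 1) + 5^5 + 2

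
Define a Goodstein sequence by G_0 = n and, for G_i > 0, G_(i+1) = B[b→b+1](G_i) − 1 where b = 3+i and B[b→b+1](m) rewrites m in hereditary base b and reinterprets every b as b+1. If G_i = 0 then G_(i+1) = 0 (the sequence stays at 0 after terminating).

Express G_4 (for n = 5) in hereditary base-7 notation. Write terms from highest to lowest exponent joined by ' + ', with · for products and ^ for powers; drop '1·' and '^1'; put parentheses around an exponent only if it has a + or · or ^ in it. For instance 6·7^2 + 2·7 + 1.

4

G_0 = 5. HB_3(5) = 3 + 2. Bump = 6. G_1 = 5.
G_1 = 5. HB_4(5) = 4 + 1. Bump = 6. G_2 = 5.
G_2 = 5. HB_5(5) = 5. Bump = 6. G_3 = 5.
G_3 = 5. HB_6(5) = 5. Bump = 5. G_4 = 4.
G_4 = 4. HB_7(4) = 4. Bump = 4. G_5 = 3.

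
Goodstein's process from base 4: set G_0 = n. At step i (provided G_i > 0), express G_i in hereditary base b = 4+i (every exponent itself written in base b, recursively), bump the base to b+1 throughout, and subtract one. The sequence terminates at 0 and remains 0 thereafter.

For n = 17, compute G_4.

base 4: 17 = 4^2 + 1; at 5: 5^2 + 1 = 26; next = 25
base 5: 25 = 5^2; at 6: 6^2 = 36; next = 35
base 6: 35 = 5·6 + 5; at 7: 5·7 + 5 = 40; next = 39
base 7: 39 = 5·7 + 4; at 8: 5·8 + 4 = 44; next = 43
base 8: 43 = 5·8 + 3; at 9: 5·9 + 3 = 48; next = 47

43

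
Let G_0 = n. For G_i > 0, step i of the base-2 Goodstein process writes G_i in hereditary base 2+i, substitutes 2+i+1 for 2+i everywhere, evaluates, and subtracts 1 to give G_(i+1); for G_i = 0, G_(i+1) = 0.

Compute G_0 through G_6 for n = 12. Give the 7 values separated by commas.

12, 107, 1065, 15685, 280019, 5764910, 134217867

12 —HB2→ 2^(2 + 1) + 2^2 —bump→ 3^(3 + 1) + 3^3 = 108 —(−1)→ 107
107 —HB3→ 3^(3 + 1) + 2·3^2 + 2·3 + 2 —bump→ 4^(4 + 1) + 2·4^2 + 2·4 + 2 = 1066 —(−1)→ 1065
1065 —HB4→ 4^(4 + 1) + 2·4^2 + 2·4 + 1 —bump→ 5^(5 + 1) + 2·5^2 + 2·5 + 1 = 15686 —(−1)→ 15685
15685 —HB5→ 5^(5 + 1) + 2·5^2 + 2·5 —bump→ 6^(6 + 1) + 2·6^2 + 2·6 = 280020 —(−1)→ 280019
280019 —HB6→ 6^(6 + 1) + 2·6^2 + 6 + 5 —bump→ 7^(7 + 1) + 2·7^2 + 7 + 5 = 5764911 —(−1)→ 5764910
5764910 —HB7→ 7^(7 + 1) + 2·7^2 + 7 + 4 —bump→ 8^(8 + 1) + 2·8^2 + 8 + 4 = 134217868 —(−1)→ 134217867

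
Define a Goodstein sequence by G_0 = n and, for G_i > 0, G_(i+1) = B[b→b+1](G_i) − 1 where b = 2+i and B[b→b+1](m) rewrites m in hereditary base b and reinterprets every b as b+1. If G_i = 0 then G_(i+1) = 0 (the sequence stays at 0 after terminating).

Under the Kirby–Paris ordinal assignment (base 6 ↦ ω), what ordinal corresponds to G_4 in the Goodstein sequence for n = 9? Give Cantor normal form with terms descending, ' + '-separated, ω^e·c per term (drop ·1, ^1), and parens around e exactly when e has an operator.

(0) 9|_2 = 2^(2 + 1) + 1 ↦ 3^(3 + 1) + 1|_3 = 82 ⇒ 81
(1) 81|_3 = 3^(3 + 1) ↦ 4^(4 + 1)|_4 = 1024 ⇒ 1023
(2) 1023|_4 = 3·4^4 + 3·4^3 + 3·4^2 + 3·4 + 3 ↦ 3·5^5 + 3·5^3 + 3·5^2 + 3·5 + 3|_5 = 9843 ⇒ 9842
(3) 9842|_5 = 3·5^5 + 3·5^3 + 3·5^2 + 3·5 + 2 ↦ 3·6^6 + 3·6^3 + 3·6^2 + 3·6 + 2|_6 = 140744 ⇒ 140743
(4) 140743|_6 = 3·6^6 + 3·6^3 + 3·6^2 + 3·6 + 1 ↦ 3·7^7 + 3·7^3 + 3·7^2 + 3·7 + 1|_7 = 2471827 ⇒ 2471826

ω^ω·3 + ω^3·3 + ω^2·3 + ω·3 + 1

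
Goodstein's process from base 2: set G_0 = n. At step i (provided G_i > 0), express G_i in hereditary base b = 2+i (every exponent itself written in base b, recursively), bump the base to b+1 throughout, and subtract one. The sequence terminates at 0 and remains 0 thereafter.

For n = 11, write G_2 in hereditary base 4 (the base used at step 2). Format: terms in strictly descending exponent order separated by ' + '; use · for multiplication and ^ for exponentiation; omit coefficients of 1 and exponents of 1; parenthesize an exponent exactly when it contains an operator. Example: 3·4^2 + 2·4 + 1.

11 —HB2→ 2^(2 + 1) + 2 + 1 —bump→ 3^(3 + 1) + 3 + 1 = 85 —(−1)→ 84
84 —HB3→ 3^(3 + 1) + 3 —bump→ 4^(4 + 1) + 4 = 1028 —(−1)→ 1027
1027 —HB4→ 4^(4 + 1) + 3 —bump→ 5^(5 + 1) + 3 = 15628 —(−1)→ 15627

4^(4 + 1) + 3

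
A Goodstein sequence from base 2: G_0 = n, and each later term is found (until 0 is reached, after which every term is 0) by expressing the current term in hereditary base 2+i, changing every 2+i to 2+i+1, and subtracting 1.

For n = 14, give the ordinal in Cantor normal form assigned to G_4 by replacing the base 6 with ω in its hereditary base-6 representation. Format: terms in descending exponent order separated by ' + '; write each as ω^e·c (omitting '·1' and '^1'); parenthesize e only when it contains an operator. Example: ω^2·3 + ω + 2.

ω^(ω + 1) + ω^5·5 + ω^4·5 + ω^3·5 + ω^2·5 + ω·5 + 5

(0) 14|_2 = 2^(2 + 1) + 2^2 + 2 ↦ 3^(3 + 1) + 3^3 + 3|_3 = 111 ⇒ 110
(1) 110|_3 = 3^(3 + 1) + 3^3 + 2 ↦ 4^(4 + 1) + 4^4 + 2|_4 = 1282 ⇒ 1281
(2) 1281|_4 = 4^(4 + 1) + 4^4 + 1 ↦ 5^(5 + 1) + 5^5 + 1|_5 = 18751 ⇒ 18750
(3) 18750|_5 = 5^(5 + 1) + 5^5 ↦ 6^(6 + 1) + 6^6|_6 = 326592 ⇒ 326591
(4) 326591|_6 = 6^(6 + 1) + 5·6^5 + 5·6^4 + 5·6^3 + 5·6^2 + 5·6 + 5 ↦ 7^(7 + 1) + 5·7^5 + 5·7^4 + 5·7^3 + 5·7^2 + 5·7 + 5|_7 = 5862841 ⇒ 5862840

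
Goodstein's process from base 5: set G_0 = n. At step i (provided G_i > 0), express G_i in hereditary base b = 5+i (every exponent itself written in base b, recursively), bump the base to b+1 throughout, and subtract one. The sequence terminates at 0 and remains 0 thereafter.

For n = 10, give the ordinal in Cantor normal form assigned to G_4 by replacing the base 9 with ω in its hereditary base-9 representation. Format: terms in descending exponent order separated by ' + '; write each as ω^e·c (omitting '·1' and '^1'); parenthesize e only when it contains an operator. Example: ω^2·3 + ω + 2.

ω + 2

G_0 = 10. HB_5(10) = 2·5. Bump = 12. G_1 = 11.
G_1 = 11. HB_6(11) = 6 + 5. Bump = 12. G_2 = 11.
G_2 = 11. HB_7(11) = 7 + 4. Bump = 12. G_3 = 11.
G_3 = 11. HB_8(11) = 8 + 3. Bump = 12. G_4 = 11.
G_4 = 11. HB_9(11) = 9 + 2. Bump = 12. G_5 = 11.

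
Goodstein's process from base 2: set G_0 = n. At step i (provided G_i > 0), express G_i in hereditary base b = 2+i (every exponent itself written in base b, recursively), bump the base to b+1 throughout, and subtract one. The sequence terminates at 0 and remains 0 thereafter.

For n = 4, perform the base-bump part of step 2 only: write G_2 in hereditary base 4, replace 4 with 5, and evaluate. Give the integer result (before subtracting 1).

i=0: 4 = 2^2 (b=2); 2→3: 3^3 = 27; 27−1 = 26
i=1: 26 = 2·3^2 + 2·3 + 2 (b=3); 3→4: 2·4^2 + 2·4 + 2 = 42; 42−1 = 41
i=2: 41 = 2·4^2 + 2·4 + 1 (b=4); 4→5: 2·5^2 + 2·5 + 1 = 61; 61−1 = 60

61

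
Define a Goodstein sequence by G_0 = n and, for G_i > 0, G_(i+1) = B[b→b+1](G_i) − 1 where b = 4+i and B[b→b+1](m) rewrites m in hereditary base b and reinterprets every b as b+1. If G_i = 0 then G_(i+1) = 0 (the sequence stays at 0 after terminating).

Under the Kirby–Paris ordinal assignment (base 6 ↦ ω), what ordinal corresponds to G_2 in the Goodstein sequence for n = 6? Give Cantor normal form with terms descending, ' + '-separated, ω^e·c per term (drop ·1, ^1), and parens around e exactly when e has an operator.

ω

G_0=6  [base 4] 4 + 2  →[4↦5]→  5 + 2 = 7  −1 ⇒ G_1=6
G_1=6  [base 5] 5 + 1  →[5↦6]→  6 + 1 = 7  −1 ⇒ G_2=6
G_2=6  [base 6] 6  →[6↦7]→  7 = 7  −1 ⇒ G_3=6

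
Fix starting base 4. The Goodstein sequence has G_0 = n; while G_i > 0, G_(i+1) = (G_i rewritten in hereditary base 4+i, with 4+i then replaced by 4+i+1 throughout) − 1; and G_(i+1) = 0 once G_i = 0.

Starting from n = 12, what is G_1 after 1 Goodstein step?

14

i=0: 12 = 3·4 (b=4); 4→5: 3·5 = 15; 15−1 = 14
i=1: 14 = 2·5 + 4 (b=5); 5→6: 2·6 + 4 = 16; 16−1 = 15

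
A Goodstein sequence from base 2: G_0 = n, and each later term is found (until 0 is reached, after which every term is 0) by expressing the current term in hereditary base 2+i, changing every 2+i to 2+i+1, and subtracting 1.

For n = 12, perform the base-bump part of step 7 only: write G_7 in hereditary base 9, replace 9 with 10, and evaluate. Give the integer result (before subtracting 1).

12 —HB2→ 2^(2 + 1) + 2^2 —bump→ 3^(3 + 1) + 3^3 = 108 —(−1)→ 107
107 —HB3→ 3^(3 + 1) + 2·3^2 + 2·3 + 2 —bump→ 4^(4 + 1) + 2·4^2 + 2·4 + 2 = 1066 —(−1)→ 1065
1065 —HB4→ 4^(4 + 1) + 2·4^2 + 2·4 + 1 —bump→ 5^(5 + 1) + 2·5^2 + 2·5 + 1 = 15686 —(−1)→ 15685
15685 —HB5→ 5^(5 + 1) + 2·5^2 + 2·5 —bump→ 6^(6 + 1) + 2·6^2 + 2·6 = 280020 —(−1)→ 280019
280019 —HB6→ 6^(6 + 1) + 2·6^2 + 6 + 5 —bump→ 7^(7 + 1) + 2·7^2 + 7 + 5 = 5764911 —(−1)→ 5764910
5764910 —HB7→ 7^(7 + 1) + 2·7^2 + 7 + 4 —bump→ 8^(8 + 1) + 2·8^2 + 8 + 4 = 134217868 —(−1)→ 134217867
134217867 —HB8→ 8^(8 + 1) + 2·8^2 + 8 + 3 —bump→ 9^(9 + 1) + 2·9^2 + 9 + 3 = 3486784575 —(−1)→ 3486784574
3486784574 —HB9→ 9^(9 + 1) + 2·9^2 + 9 + 2 —bump→ 10^(10 + 1) + 2·10^2 + 10 + 2 = 100000000212 —(−1)→ 100000000211

100000000212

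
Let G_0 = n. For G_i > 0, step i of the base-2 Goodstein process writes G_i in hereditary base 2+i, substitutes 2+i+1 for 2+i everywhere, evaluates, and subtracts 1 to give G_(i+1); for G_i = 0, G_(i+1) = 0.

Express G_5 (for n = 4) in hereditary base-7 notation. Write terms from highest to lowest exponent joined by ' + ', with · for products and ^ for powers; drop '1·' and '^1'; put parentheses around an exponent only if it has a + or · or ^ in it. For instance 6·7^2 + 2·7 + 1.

i=0: 4 = 2^2 (b=2); 2→3: 3^3 = 27; 27−1 = 26
i=1: 26 = 2·3^2 + 2·3 + 2 (b=3); 3→4: 2·4^2 + 2·4 + 2 = 42; 42−1 = 41
i=2: 41 = 2·4^2 + 2·4 + 1 (b=4); 4→5: 2·5^2 + 2·5 + 1 = 61; 61−1 = 60
i=3: 60 = 2·5^2 + 2·5 (b=5); 5→6: 2·6^2 + 2·6 = 84; 84−1 = 83
i=4: 83 = 2·6^2 + 6 + 5 (b=6); 6→7: 2·7^2 + 7 + 5 = 110; 110−1 = 109
i=5: 109 = 2·7^2 + 7 + 4 (b=7); 7→8: 2·8^2 + 8 + 4 = 140; 140−1 = 139

2·7^2 + 7 + 4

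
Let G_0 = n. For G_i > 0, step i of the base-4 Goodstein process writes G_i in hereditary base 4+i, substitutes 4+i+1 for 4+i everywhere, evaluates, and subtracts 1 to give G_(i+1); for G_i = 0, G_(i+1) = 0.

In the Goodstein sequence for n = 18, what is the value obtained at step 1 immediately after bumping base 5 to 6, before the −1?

37

i=0: 18 = 4^2 + 2 (b=4); 4→5: 5^2 + 2 = 27; 27−1 = 26
i=1: 26 = 5^2 + 1 (b=5); 5→6: 6^2 + 1 = 37; 37−1 = 36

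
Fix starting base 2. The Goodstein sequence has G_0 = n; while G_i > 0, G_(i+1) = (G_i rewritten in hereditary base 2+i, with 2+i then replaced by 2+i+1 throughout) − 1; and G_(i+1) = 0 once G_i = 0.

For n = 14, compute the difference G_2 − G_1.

[0] 14 ≡ 2^(2 + 1) + 2^2 + 2 (base 2). Lift 3: 111. −1: 110.
[1] 110 ≡ 3^(3 + 1) + 3^3 + 2 (base 3). Lift 4: 1282. −1: 1281.

1171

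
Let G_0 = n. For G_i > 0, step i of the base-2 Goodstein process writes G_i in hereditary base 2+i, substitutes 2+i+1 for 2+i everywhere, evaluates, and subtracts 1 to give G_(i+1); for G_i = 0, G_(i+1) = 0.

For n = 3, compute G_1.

3

3 —HB2→ 2 + 1 —bump→ 3 + 1 = 4 —(−1)→ 3
3 —HB3→ 3 —bump→ 4 = 4 —(−1)→ 3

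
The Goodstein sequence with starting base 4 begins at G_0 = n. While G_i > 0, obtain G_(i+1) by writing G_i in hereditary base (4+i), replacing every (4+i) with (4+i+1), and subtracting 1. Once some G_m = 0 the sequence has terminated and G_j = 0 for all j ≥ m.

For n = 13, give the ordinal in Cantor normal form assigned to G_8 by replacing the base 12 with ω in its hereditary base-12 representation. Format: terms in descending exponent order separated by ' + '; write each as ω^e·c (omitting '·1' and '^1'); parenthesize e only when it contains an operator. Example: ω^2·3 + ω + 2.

ω + 11

step 0: 13 = 3·4 + 1; sub 5 for 4: 3·5 + 1; = 16; G_1 = 16−1 = 15
step 1: 15 = 3·5; sub 6 for 5: 3·6; = 18; G_2 = 18−1 = 17
step 2: 17 = 2·6 + 5; sub 7 for 6: 2·7 + 5; = 19; G_3 = 19−1 = 18
step 3: 18 = 2·7 + 4; sub 8 for 7: 2·8 + 4; = 20; G_4 = 20−1 = 19
step 4: 19 = 2·8 + 3; sub 9 for 8: 2·9 + 3; = 21; G_5 = 21−1 = 20
step 5: 20 = 2·9 + 2; sub 10 for 9: 2·10 + 2; = 22; G_6 = 22−1 = 21
step 6: 21 = 2·10 + 1; sub 11 for 10: 2·11 + 1; = 23; G_7 = 23−1 = 22
step 7: 22 = 2·11; sub 12 for 11: 2·12; = 24; G_8 = 24−1 = 23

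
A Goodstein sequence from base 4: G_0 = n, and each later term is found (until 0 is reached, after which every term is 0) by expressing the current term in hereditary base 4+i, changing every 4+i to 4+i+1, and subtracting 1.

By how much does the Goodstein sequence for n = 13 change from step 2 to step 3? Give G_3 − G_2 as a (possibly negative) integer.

G_0 = 13. HB_4(13) = 3·4 + 1. Bump = 16. G_1 = 15.
G_1 = 15. HB_5(15) = 3·5. Bump = 18. G_2 = 17.
G_2 = 17. HB_6(17) = 2·6 + 5. Bump = 19. G_3 = 18.

1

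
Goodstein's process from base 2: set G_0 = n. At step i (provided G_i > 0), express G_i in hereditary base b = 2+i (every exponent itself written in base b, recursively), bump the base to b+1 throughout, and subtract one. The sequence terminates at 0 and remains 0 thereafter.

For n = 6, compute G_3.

3125

6 —HB2→ 2^2 + 2 —bump→ 3^3 + 3 = 30 —(−1)→ 29
29 —HB3→ 3^3 + 2 —bump→ 4^4 + 2 = 258 —(−1)→ 257
257 —HB4→ 4^4 + 1 —bump→ 5^5 + 1 = 3126 —(−1)→ 3125
3125 —HB5→ 5^5 —bump→ 6^6 = 46656 —(−1)→ 46655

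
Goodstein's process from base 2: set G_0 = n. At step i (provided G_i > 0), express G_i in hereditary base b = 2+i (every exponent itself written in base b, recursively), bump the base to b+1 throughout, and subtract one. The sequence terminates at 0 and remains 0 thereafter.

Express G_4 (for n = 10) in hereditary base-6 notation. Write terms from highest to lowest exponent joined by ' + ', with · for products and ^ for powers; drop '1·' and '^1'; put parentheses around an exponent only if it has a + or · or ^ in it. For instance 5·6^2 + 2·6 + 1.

(0) 10|_2 = 2^(2 + 1) + 2 ↦ 3^(3 + 1) + 3|_3 = 84 ⇒ 83
(1) 83|_3 = 3^(3 + 1) + 2 ↦ 4^(4 + 1) + 2|_4 = 1026 ⇒ 1025
(2) 1025|_4 = 4^(4 + 1) + 1 ↦ 5^(5 + 1) + 1|_5 = 15626 ⇒ 15625
(3) 15625|_5 = 5^(5 + 1) ↦ 6^(6 + 1)|_6 = 279936 ⇒ 279935

5·6^6 + 5·6^5 + 5·6^4 + 5·6^3 + 5·6^2 + 5·6 + 5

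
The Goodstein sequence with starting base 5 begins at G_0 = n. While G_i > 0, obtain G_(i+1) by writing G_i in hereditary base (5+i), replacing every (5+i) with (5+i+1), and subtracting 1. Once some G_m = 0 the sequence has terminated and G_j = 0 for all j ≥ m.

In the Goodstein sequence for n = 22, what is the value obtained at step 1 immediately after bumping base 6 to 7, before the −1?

i=0: 22 = 4·5 + 2 (b=5); 5→6: 4·6 + 2 = 26; 26−1 = 25
i=1: 25 = 4·6 + 1 (b=6); 6→7: 4·7 + 1 = 29; 29−1 = 28

29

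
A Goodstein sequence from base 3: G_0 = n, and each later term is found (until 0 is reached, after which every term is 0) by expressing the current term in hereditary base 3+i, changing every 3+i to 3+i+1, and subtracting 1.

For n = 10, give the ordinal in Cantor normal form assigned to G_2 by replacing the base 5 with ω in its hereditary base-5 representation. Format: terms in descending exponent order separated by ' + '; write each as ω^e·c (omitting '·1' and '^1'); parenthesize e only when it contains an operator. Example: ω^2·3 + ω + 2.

ω·4 + 4

10 —HB3→ 3^2 + 1 —bump→ 4^2 + 1 = 17 —(−1)→ 16
16 —HB4→ 4^2 —bump→ 5^2 = 25 —(−1)→ 24
24 —HB5→ 4·5 + 4 —bump→ 4·6 + 4 = 28 —(−1)→ 27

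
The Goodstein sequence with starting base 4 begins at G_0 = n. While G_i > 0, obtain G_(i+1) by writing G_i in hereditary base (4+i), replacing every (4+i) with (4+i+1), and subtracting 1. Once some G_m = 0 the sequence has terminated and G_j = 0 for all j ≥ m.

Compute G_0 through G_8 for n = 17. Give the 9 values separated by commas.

base 4: 17 = 4^2 + 1; at 5: 5^2 + 1 = 26; next = 25
base 5: 25 = 5^2; at 6: 6^2 = 36; next = 35
base 6: 35 = 5·6 + 5; at 7: 5·7 + 5 = 40; next = 39
base 7: 39 = 5·7 + 4; at 8: 5·8 + 4 = 44; next = 43
base 8: 43 = 5·8 + 3; at 9: 5·9 + 3 = 48; next = 47
base 9: 47 = 5·9 + 2; at 10: 5·10 + 2 = 52; next = 51
base 10: 51 = 5·10 + 1; at 11: 5·11 + 1 = 56; next = 55
base 11: 55 = 5·11; at 12: 5·12 = 60; next = 59

17, 25, 35, 39, 43, 47, 51, 55, 59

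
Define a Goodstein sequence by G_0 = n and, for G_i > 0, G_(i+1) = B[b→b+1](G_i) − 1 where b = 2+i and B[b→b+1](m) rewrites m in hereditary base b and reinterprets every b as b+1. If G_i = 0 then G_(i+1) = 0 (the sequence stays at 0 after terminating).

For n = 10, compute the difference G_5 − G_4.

[0] 10 ≡ 2^(2 + 1) + 2 (base 2). Lift 3: 84. −1: 83.
[1] 83 ≡ 3^(3 + 1) + 2 (base 3). Lift 4: 1026. −1: 1025.
[2] 1025 ≡ 4^(4 + 1) + 1 (base 4). Lift 5: 15626. −1: 15625.
[3] 15625 ≡ 5^(5 + 1) (base 5). Lift 6: 279936. −1: 279935.
[4] 279935 ≡ 5·6^6 + 5·6^5 + 5·6^4 + 5·6^3 + 5·6^2 + 5·6 + 5 (base 6). Lift 7: 4215755. −1: 4215754.

3935819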